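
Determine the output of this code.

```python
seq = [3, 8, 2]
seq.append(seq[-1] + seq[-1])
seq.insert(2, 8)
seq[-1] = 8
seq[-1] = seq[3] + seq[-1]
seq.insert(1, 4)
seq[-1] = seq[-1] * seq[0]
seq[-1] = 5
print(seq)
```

append seq[-1]+seq[-1] = 2+2 = 4 → [3, 8, 2, 4]
insert 8 at 2 → [3, 8, 8, 2, 4]
seq[-1] = 8 → [3, 8, 8, 2, 8]
seq[-1] = seq[3]+seq[-1] = 2+8 = 10 → [3, 8, 8, 2, 10]
insert 4 at 1 → [3, 4, 8, 8, 2, 10]
seq[-1] = seq[-1]*seq[0] = 10*3 = 30 → [3, 4, 8, 8, 2, 30]
seq[-1] = 5 → [3, 4, 8, 8, 2, 5]

[3, 4, 8, 8, 2, 5]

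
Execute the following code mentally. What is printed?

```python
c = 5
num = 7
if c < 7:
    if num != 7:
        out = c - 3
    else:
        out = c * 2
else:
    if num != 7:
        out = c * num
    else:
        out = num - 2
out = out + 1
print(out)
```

c=5, num=7
c < 7 is True; num != 7 is False
→ out = c * 2 = 10
out = 10+1 = 11

11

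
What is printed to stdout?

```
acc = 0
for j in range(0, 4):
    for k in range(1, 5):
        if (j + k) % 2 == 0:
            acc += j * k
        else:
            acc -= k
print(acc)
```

j=0,k=1: odd sum, acc = 0-1 = -1
j=0,k=2: even sum, acc = (-1)+0 = -1
j=0,k=3: odd sum, acc = (-1)-3 = -4
j=0,k=4: even sum, acc = (-4)+0 = -4
j=1,k=1: even sum, acc = (-4)+1 = -3
j=1,k=2: odd sum, acc = (-3)-2 = -5
j=1,k=3: even sum, acc = (-5)+3 = -2
j=1,k=4: odd sum, acc = (-2)-4 = -6
j=2,k=1: odd sum, acc = (-6)-1 = -7
j=2,k=2: even sum, acc = (-7)+4 = -3
j=2,k=3: odd sum, acc = (-3)-3 = -6
j=2,k=4: even sum, acc = (-6)+8 = 2
j=3,k=1: even sum, acc = 2+3 = 5
j=3,k=2: odd sum, acc = 5-2 = 3
j=3,k=3: even sum, acc = 3+9 = 12
j=3,k=4: odd sum, acc = 12-4 = 8

8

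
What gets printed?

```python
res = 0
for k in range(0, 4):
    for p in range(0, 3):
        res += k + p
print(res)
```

k=0,p=0: res = 0+0 = 0
k=0,p=1: res = 0+1 = 1
k=0,p=2: res = 1+2 = 3
k=1,p=0: res = 3+1 = 4
k=1,p=1: res = 4+2 = 6
k=1,p=2: res = 6+3 = 9
k=2,p=0: res = 9+2 = 11
k=2,p=1: res = 11+3 = 14
k=2,p=2: res = 14+4 = 18
k=3,p=0: res = 18+3 = 21
k=3,p=1: res = 21+4 = 25
k=3,p=2: res = 25+5 = 30

30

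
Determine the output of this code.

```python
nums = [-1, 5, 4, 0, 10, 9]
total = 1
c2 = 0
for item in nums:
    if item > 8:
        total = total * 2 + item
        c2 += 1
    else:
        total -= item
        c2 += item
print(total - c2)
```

-9

item=-1: not >8, total = 1-(-1) = 2; c2=-1
item=5: not >8, total = 2-5 = -3; c2=4
item=4: not >8, total = (-3)-4 = -7; c2=8
item=0: not >8, total = (-7)-0 = -7; c2=8
item=10: >8, total = (-7)*2+10 = -4; c2=9
item=9: >8, total = (-4)*2+9 = 1; c2=10
total-c2 = 1-10 = -9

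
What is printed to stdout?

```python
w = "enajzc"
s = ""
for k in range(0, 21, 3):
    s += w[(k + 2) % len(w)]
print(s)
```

k=0: add w[2]='a' → 'a'
k=3: add w[5]='c' → 'ac'
k=6: add w[2]='a' → 'aca'
k=9: add w[5]='c' → 'acac'
k=12: add w[2]='a' → 'acaca'
k=15: add w[5]='c' → 'acacac'
k=18: add w[2]='a' → 'acacaca'

acacaca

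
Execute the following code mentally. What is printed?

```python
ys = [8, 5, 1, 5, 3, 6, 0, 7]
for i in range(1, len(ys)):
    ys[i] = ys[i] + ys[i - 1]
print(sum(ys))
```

i=1: ys[1] = 5+8 = 13 → [8, 13, 1, 5, 3, 6, 0, 7]
i=2: ys[2] = 1+13 = 14 → [8, 13, 14, 5, 3, 6, 0, 7]
i=3: ys[3] = 5+14 = 19 → [8, 13, 14, 19, 3, 6, 0, 7]
i=4: ys[4] = 3+19 = 22 → [8, 13, 14, 19, 22, 6, 0, 7]
i=5: ys[5] = 6+22 = 28 → [8, 13, 14, 19, 22, 28, 0, 7]
i=6: ys[6] = 0+28 = 28 → [8, 13, 14, 19, 22, 28, 28, 7]
i=7: ys[7] = 7+28 = 35 → [8, 13, 14, 19, 22, 28, 28, 35]
sum = 167

167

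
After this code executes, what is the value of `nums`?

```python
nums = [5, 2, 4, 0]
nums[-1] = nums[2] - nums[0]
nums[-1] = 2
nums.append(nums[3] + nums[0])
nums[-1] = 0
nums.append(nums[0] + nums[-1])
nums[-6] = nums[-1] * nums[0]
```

nums[-1] = nums[2]-nums[0] = 4-5 = -1 → [5, 2, 4, -1]
nums[-1] = 2 → [5, 2, 4, 2]
append nums[3]+nums[0] = 2+5 = 7 → [5, 2, 4, 2, 7]
nums[-1] = 0 → [5, 2, 4, 2, 0]
append nums[0]+nums[-1] = 5+0 = 5 → [5, 2, 4, 2, 0, 5]
nums[-6] = nums[-1]*nums[0] = 5*5 = 25 → [25, 2, 4, 2, 0, 5]

[25, 2, 4, 2, 0, 5]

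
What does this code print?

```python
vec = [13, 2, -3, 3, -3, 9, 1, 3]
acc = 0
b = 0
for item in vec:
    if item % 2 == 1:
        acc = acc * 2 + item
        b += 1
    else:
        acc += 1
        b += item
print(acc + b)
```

874

item=13: odd, acc = 0*2+13 = 13; b=1
item=2: not odd, acc = 13+1 = 14; b=3
item=-3: odd, acc = 14*2+(-3) = 25; b=4
item=3: odd, acc = 25*2+3 = 53; b=5
item=-3: odd, acc = 53*2+(-3) = 103; b=6
item=9: odd, acc = 103*2+9 = 215; b=7
item=1: odd, acc = 215*2+1 = 431; b=8
item=3: odd, acc = 431*2+3 = 865; b=9
acc+b = 865+9 = 874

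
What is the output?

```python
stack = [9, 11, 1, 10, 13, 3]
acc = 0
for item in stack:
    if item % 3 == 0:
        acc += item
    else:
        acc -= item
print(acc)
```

item=9: %3==0, acc = 0+9 = 9
item=11: not %3==0, acc = 9-11 = -2
item=1: not %3==0, acc = (-2)-1 = -3
item=10: not %3==0, acc = (-3)-10 = -13
item=13: not %3==0, acc = (-13)-13 = -26
item=3: %3==0, acc = (-26)+3 = -23

-23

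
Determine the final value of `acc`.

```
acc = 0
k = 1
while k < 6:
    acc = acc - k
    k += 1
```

-15

k=1: acc = 0-1 = -1
k=2: acc = (-1)-2 = -3
k=3: acc = (-3)-3 = -6
k=4: acc = (-6)-4 = -10
k=5: acc = (-10)-5 = -15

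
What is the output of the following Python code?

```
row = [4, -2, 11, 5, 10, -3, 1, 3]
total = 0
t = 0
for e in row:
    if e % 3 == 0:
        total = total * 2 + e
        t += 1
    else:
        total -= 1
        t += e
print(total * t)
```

-775

e=4: not %3==0, total = 0-1 = -1; t=4
e=-2: not %3==0, total = (-1)-1 = -2; t=2
e=11: not %3==0, total = (-2)-1 = -3; t=13
e=5: not %3==0, total = (-3)-1 = -4; t=18
e=10: not %3==0, total = (-4)-1 = -5; t=28
e=-3: %3==0, total = (-5)*2+(-3) = -13; t=29
e=1: not %3==0, total = (-13)-1 = -14; t=30
e=3: %3==0, total = (-14)*2+3 = -25; t=31
total*t = (-25)*31 = -775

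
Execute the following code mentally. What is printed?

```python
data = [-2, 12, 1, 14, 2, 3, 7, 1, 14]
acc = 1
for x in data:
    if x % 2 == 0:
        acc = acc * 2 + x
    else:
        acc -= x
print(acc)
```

140

x=-2: even, acc = 1*2+(-2) = 0
x=12: even, acc = 0*2+12 = 12
x=1: not even, acc = 12-1 = 11
x=14: even, acc = 11*2+14 = 36
x=2: even, acc = 36*2+2 = 74
x=3: not even, acc = 74-3 = 71
x=7: not even, acc = 71-7 = 64
x=1: not even, acc = 64-1 = 63
x=14: even, acc = 63*2+14 = 140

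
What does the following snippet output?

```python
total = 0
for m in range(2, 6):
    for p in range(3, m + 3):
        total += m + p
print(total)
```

m=2,p=3: total = 0+5 = 5
m=2,p=4: total = 5+6 = 11
m=3,p=3: total = 11+6 = 17
m=3,p=4: total = 17+7 = 24
m=3,p=5: total = 24+8 = 32
m=4,p=3: total = 32+7 = 39
m=4,p=4: total = 39+8 = 47
m=4,p=5: total = 47+9 = 56
m=4,p=6: total = 56+10 = 66
m=5,p=3: total = 66+8 = 74
m=5,p=4: total = 74+9 = 83
m=5,p=5: total = 83+10 = 93
m=5,p=6: total = 93+11 = 104
m=5,p=7: total = 104+12 = 116

116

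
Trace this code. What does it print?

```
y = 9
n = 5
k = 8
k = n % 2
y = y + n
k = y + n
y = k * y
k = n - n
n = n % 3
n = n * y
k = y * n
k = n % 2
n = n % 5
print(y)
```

266

k = 5%2 = 1
y = 9+5 = 14
k = 14+5 = 19
y = 19*14 = 266
k = 5-5 = 0
n = 5%3 = 2
n = 2*266 = 532
k = 266*532 = 141512
k = 532%2 = 0
n = 532%5 = 2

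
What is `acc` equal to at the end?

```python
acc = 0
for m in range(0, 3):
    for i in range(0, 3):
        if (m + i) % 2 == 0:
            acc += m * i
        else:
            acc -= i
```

1

m=0,i=0: even sum, acc = 0+0 = 0
m=0,i=1: odd sum, acc = 0-1 = -1
m=0,i=2: even sum, acc = (-1)+0 = -1
m=1,i=0: odd sum, acc = (-1)-0 = -1
m=1,i=1: even sum, acc = (-1)+1 = 0
m=1,i=2: odd sum, acc = 0-2 = -2
m=2,i=0: even sum, acc = (-2)+0 = -2
m=2,i=1: odd sum, acc = (-2)-1 = -3
m=2,i=2: even sum, acc = (-3)+4 = 1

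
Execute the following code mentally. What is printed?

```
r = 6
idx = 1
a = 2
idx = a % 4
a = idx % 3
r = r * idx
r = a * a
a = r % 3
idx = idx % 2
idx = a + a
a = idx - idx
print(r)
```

4

idx = 2%4 = 2
a = 2%3 = 2
r = 6*2 = 12
r = 2*2 = 4
a = 4%3 = 1
idx = 2%2 = 0
idx = 1+1 = 2
a = 2-2 = 0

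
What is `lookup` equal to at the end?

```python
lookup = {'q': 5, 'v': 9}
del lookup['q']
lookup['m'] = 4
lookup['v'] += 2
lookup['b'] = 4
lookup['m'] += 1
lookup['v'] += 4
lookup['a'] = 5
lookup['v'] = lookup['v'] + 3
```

{'v': 18, 'm': 5, 'b': 4, 'a': 5}

del 'q' → {'v': 9}
lookup['m'] = 4 → {'v': 9, 'm': 4}
lookup['v'] = 9+2 = 11 → {'v': 11, 'm': 4}
lookup['b'] = 4 → {'v': 11, 'm': 4, 'b': 4}
lookup['m'] = 4+1 = 5 → {'v': 11, 'm': 5, 'b': 4}
lookup['v'] = 11+4 = 15 → {'v': 15, 'm': 5, 'b': 4}
lookup['a'] = 5 → {'v': 15, 'm': 5, 'b': 4, 'a': 5}
lookup['v'] = lookup['v']+3 = 18 → {'v': 18, 'm': 5, 'b': 4, 'a': 5}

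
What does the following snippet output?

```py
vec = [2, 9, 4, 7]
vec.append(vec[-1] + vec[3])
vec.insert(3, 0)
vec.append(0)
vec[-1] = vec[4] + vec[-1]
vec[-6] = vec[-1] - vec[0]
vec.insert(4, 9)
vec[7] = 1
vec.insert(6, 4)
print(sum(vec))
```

46

append vec[-1]+vec[3] = 7+7 = 14 → [2, 9, 4, 7, 14]
insert 0 at 3 → [2, 9, 4, 0, 7, 14]
append 0 → [2, 9, 4, 0, 7, 14, 0]
vec[-1] = vec[4]+vec[-1] = 7+0 = 7 → [2, 9, 4, 0, 7, 14, 7]
vec[-6] = vec[-1]-vec[0] = 7-2 = 5 → [2, 5, 4, 0, 7, 14, 7]
insert 9 at 4 → [2, 5, 4, 0, 9, 7, 14, 7]
vec[7] = 1 → [2, 5, 4, 0, 9, 7, 14, 1]
insert 4 at 6 → [2, 5, 4, 0, 9, 7, 4, 14, 1]
sum = 46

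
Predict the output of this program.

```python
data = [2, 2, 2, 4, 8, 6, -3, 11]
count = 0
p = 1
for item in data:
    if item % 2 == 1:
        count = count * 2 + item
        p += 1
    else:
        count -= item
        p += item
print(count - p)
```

item=2: not odd, count = 0-2 = -2; p=3
item=2: not odd, count = (-2)-2 = -4; p=5
item=2: not odd, count = (-4)-2 = -6; p=7
item=4: not odd, count = (-6)-4 = -10; p=11
item=8: not odd, count = (-10)-8 = -18; p=19
item=6: not odd, count = (-18)-6 = -24; p=25
item=-3: odd, count = (-24)*2+(-3) = -51; p=26
item=11: odd, count = (-51)*2+11 = -91; p=27
count-p = (-91)-27 = -118

-118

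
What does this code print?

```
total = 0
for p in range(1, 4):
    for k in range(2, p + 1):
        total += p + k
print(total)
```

15

p=2,k=2: total = 0+4 = 4
p=3,k=2: total = 4+5 = 9
p=3,k=3: total = 9+6 = 15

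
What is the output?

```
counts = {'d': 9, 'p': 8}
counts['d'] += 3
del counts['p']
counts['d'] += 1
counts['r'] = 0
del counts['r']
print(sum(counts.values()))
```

counts['d'] = 9+3 = 12 → {'d': 12, 'p': 8}
del 'p' → {'d': 12}
counts['d'] = 12+1 = 13 → {'d': 13}
counts['r'] = 0 → {'d': 13, 'r': 0}
del 'r' → {'d': 13}
sum of values = 13

13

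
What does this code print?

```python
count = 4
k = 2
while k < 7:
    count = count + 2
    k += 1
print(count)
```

14

k=2: count = 4+2 = 6
k=3: count = 6+2 = 8
k=4: count = 8+2 = 10
k=5: count = 10+2 = 12
k=6: count = 12+2 = 14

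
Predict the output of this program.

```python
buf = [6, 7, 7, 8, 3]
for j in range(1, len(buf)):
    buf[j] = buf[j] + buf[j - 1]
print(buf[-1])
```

31

j=1: buf[1] = 7+6 = 13 → [6, 13, 7, 8, 3]
j=2: buf[2] = 7+13 = 20 → [6, 13, 20, 8, 3]
j=3: buf[3] = 8+20 = 28 → [6, 13, 20, 28, 3]
j=4: buf[4] = 3+28 = 31 → [6, 13, 20, 28, 31]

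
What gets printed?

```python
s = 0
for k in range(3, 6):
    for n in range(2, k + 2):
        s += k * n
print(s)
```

k=3,n=2: s = 0+6 = 6
k=3,n=3: s = 6+9 = 15
k=3,n=4: s = 15+12 = 27
k=4,n=2: s = 27+8 = 35
k=4,n=3: s = 35+12 = 47
k=4,n=4: s = 47+16 = 63
k=4,n=5: s = 63+20 = 83
k=5,n=2: s = 83+10 = 93
k=5,n=3: s = 93+15 = 108
k=5,n=4: s = 108+20 = 128
k=5,n=5: s = 128+25 = 153
k=5,n=6: s = 153+30 = 183

183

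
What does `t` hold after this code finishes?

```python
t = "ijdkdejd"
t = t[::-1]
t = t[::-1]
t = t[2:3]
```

'd'

reverse → 'djedkdji'
reverse → 'ijdkdejd'
slice [2:3] → 'd'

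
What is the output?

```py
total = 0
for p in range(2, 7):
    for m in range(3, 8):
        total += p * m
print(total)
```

500

p=2,m=3: total = 0+6 = 6
p=2,m=4: total = 6+8 = 14
p=2,m=5: total = 14+10 = 24
p=2,m=6: total = 24+12 = 36
p=2,m=7: total = 36+14 = 50
p=3,m=3: total = 50+9 = 59
p=3,m=4: total = 59+12 = 71
p=3,m=5: total = 71+15 = 86
p=3,m=6: total = 86+18 = 104
p=3,m=7: total = 104+21 = 125
p=4,m=3: total = 125+12 = 137
p=4,m=4: total = 137+16 = 153
p=4,m=5: total = 153+20 = 173
p=4,m=6: total = 173+24 = 197
p=4,m=7: total = 197+28 = 225
p=5,m=3: total = 225+15 = 240
p=5,m=4: total = 240+20 = 260
p=5,m=5: total = 260+25 = 285
p=5,m=6: total = 285+30 = 315
p=5,m=7: total = 315+35 = 350
p=6,m=3: total = 350+18 = 368
p=6,m=4: total = 368+24 = 392
p=6,m=5: total = 392+30 = 422
p=6,m=6: total = 422+36 = 458
p=6,m=7: total = 458+42 = 500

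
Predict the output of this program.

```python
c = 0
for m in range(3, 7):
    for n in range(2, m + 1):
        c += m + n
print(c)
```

m=3,n=2: c = 0+5 = 5
m=3,n=3: c = 5+6 = 11
m=4,n=2: c = 11+6 = 17
m=4,n=3: c = 17+7 = 24
m=4,n=4: c = 24+8 = 32
m=5,n=2: c = 32+7 = 39
m=5,n=3: c = 39+8 = 47
m=5,n=4: c = 47+9 = 56
m=5,n=5: c = 56+10 = 66
m=6,n=2: c = 66+8 = 74
m=6,n=3: c = 74+9 = 83
m=6,n=4: c = 83+10 = 93
m=6,n=5: c = 93+11 = 104
m=6,n=6: c = 104+12 = 116

116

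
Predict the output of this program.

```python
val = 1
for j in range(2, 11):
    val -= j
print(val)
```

j=2: val = 1-2 = -1
j=3: val = (-1)-3 = -4
j=4: val = (-4)-4 = -8
j=5: val = (-8)-5 = -13
j=6: val = (-13)-6 = -19
j=7: val = (-19)-7 = -26
j=8: val = (-26)-8 = -34
j=9: val = (-34)-9 = -43
j=10: val = (-43)-10 = -53

-53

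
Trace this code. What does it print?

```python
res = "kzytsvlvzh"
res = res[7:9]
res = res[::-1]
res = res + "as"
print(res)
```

slice [7:9] → 'vz'
reverse → 'zv'
+ 'as' → 'zvas'

zvas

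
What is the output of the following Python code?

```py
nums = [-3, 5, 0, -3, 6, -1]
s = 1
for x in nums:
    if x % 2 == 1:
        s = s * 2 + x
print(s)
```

x=-3: odd, s = 1*2+(-3) = -1
x=5: odd, s = (-1)*2+5 = 3
x=0: not odd
x=-3: odd, s = 3*2+(-3) = 3
x=6: not odd
x=-1: odd, s = 3*2+(-1) = 5

5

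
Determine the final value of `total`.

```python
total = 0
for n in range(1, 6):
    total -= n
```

-15

n=1: total = 0-1 = -1
n=2: total = (-1)-2 = -3
n=3: total = (-3)-3 = -6
n=4: total = (-6)-4 = -10
n=5: total = (-10)-5 = -15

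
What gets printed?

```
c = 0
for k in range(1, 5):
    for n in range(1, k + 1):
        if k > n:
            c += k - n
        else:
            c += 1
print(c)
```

k=1,n=1: not 1>1, c = 0+1 = 1
k=2,n=1: 2>1, c = 1+1 = 2
k=2,n=2: not 2>2, c = 2+1 = 3
k=3,n=1: 3>1, c = 3+2 = 5
k=3,n=2: 3>2, c = 5+1 = 6
k=3,n=3: not 3>3, c = 6+1 = 7
k=4,n=1: 4>1, c = 7+3 = 10
k=4,n=2: 4>2, c = 10+2 = 12
k=4,n=3: 4>3, c = 12+1 = 13
k=4,n=4: not 4>4, c = 13+1 = 14

14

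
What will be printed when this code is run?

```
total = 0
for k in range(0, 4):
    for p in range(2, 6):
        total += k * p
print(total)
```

84

k=0,p=2: total = 0+0 = 0
k=0,p=3: total = 0+0 = 0
k=0,p=4: total = 0+0 = 0
k=0,p=5: total = 0+0 = 0
k=1,p=2: total = 0+2 = 2
k=1,p=3: total = 2+3 = 5
k=1,p=4: total = 5+4 = 9
k=1,p=5: total = 9+5 = 14
k=2,p=2: total = 14+4 = 18
k=2,p=3: total = 18+6 = 24
k=2,p=4: total = 24+8 = 32
k=2,p=5: total = 32+10 = 42
k=3,p=2: total = 42+6 = 48
k=3,p=3: total = 48+9 = 57
k=3,p=4: total = 57+12 = 69
k=3,p=5: total = 69+15 = 84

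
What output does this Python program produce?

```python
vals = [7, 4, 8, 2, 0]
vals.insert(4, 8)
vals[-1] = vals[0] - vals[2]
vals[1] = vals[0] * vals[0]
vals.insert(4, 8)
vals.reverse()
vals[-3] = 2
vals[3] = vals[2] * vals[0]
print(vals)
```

insert 8 at 4 → [7, 4, 8, 2, 8, 0]
vals[-1] = vals[0]-vals[2] = 7-8 = -1 → [7, 4, 8, 2, 8, -1]
vals[1] = vals[0]*vals[0] = 7*7 = 49 → [7, 49, 8, 2, 8, -1]
insert 8 at 4 → [7, 49, 8, 2, 8, 8, -1]
reverse → [-1, 8, 8, 2, 8, 49, 7]
vals[-3] = 2 → [-1, 8, 8, 2, 2, 49, 7]
vals[3] = vals[2]*vals[0] = 8*(-1) = -8 → [-1, 8, 8, -8, 2, 49, 7]

[-1, 8, 8, -8, 2, 49, 7]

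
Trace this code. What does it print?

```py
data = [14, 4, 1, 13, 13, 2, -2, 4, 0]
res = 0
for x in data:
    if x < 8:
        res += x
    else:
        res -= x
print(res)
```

-31

x=14: not <8, res = 0-14 = -14
x=4: <8, res = (-14)+4 = -10
x=1: <8, res = (-10)+1 = -9
x=13: not <8, res = (-9)-13 = -22
x=13: not <8, res = (-22)-13 = -35
x=2: <8, res = (-35)+2 = -33
x=-2: <8, res = (-33)+(-2) = -35
x=4: <8, res = (-35)+4 = -31
x=0: <8, res = (-31)+0 = -31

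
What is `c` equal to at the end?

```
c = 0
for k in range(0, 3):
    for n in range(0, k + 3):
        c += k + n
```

k=0,n=0: c = 0+0 = 0
k=0,n=1: c = 0+1 = 1
k=0,n=2: c = 1+2 = 3
k=1,n=0: c = 3+1 = 4
k=1,n=1: c = 4+2 = 6
k=1,n=2: c = 6+3 = 9
k=1,n=3: c = 9+4 = 13
k=2,n=0: c = 13+2 = 15
k=2,n=1: c = 15+3 = 18
k=2,n=2: c = 18+4 = 22
k=2,n=3: c = 22+5 = 27
k=2,n=4: c = 27+6 = 33

33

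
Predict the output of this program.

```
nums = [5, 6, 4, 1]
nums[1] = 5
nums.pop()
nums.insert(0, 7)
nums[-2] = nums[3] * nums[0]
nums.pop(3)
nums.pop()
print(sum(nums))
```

12

nums[1] = 5 → [5, 5, 4, 1]
pop() removes 1 → [5, 5, 4]
insert 7 at 0 → [7, 5, 5, 4]
nums[-2] = nums[3]*nums[0] = 4*7 = 28 → [7, 5, 28, 4]
pop(3) removes 4 → [7, 5, 28]
pop() removes 28 → [7, 5]
sum = 12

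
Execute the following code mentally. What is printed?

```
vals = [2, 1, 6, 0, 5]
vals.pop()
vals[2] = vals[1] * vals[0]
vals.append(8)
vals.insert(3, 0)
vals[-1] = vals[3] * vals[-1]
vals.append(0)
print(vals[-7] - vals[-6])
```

pop() removes 5 → [2, 1, 6, 0]
vals[2] = vals[1]*vals[0] = 1*2 = 2 → [2, 1, 2, 0]
append 8 → [2, 1, 2, 0, 8]
insert 0 at 3 → [2, 1, 2, 0, 0, 8]
vals[-1] = vals[3]*vals[-1] = 0*8 = 0 → [2, 1, 2, 0, 0, 0]
append 0 → [2, 1, 2, 0, 0, 0, 0]
vals[-7]-vals[-6] = 2-1 = 1

1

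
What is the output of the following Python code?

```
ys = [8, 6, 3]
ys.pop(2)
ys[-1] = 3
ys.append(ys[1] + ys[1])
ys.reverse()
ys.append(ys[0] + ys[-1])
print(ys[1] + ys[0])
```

pop(2) removes 3 → [8, 6]
ys[-1] = 3 → [8, 3]
append ys[1]+ys[1] = 3+3 = 6 → [8, 3, 6]
reverse → [6, 3, 8]
append ys[0]+ys[-1] = 6+8 = 14 → [6, 3, 8, 14]
ys[1]+ys[0] = 3+6 = 9

9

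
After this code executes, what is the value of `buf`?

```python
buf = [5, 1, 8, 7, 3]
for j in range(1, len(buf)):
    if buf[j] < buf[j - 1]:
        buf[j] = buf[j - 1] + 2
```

j=1: 1<5, buf[1] = 5+2 = 7 → [5, 7, 8, 7, 3]
j=2: 8>=7, unchanged → [5, 7, 8, 7, 3]
j=3: 7<8, buf[3] = 8+2 = 10 → [5, 7, 8, 10, 3]
j=4: 3<10, buf[4] = 10+2 = 12 → [5, 7, 8, 10, 12]

[5, 7, 8, 10, 12]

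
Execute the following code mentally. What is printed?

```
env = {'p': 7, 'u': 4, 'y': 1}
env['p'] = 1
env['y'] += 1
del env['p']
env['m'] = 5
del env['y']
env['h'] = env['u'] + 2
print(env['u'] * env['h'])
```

env['p'] = 1 → {'p': 1, 'u': 4, 'y': 1}
env['y'] = 1+1 = 2 → {'p': 1, 'u': 4, 'y': 2}
del 'p' → {'u': 4, 'y': 2}
env['m'] = 5 → {'u': 4, 'y': 2, 'm': 5}
del 'y' → {'u': 4, 'm': 5}
env['h'] = env['u']+2 = 6 → {'u': 4, 'm': 5, 'h': 6}
env['u']*env['h'] = 4*6 = 24

24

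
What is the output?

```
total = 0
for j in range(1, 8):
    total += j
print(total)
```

28

j=1: total = 0+1 = 1
j=2: total = 1+2 = 3
j=3: total = 3+3 = 6
j=4: total = 6+4 = 10
j=5: total = 10+5 = 15
j=6: total = 15+6 = 21
j=7: total = 21+7 = 28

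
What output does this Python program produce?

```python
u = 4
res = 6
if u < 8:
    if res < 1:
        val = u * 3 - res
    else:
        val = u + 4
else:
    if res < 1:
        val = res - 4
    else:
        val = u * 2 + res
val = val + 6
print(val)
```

u=4, res=6
u < 8 is True; res < 1 is False
→ val = u + 4 = 8
val = 8+6 = 14

14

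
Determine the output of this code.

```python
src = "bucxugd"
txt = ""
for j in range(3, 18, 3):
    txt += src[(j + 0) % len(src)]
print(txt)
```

xdcgu

j=3: add src[3]='x' → 'x'
j=6: add src[6]='d' → 'xd'
j=9: add src[2]='c' → 'xdc'
j=12: add src[5]='g' → 'xdcg'
j=15: add src[1]='u' → 'xdcgu'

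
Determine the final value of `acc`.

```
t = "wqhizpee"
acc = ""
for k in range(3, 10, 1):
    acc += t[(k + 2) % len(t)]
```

'peewqhi'

k=3: add t[5]='p' → 'p'
k=4: add t[6]='e' → 'pe'
k=5: add t[7]='e' → 'pee'
k=6: add t[0]='w' → 'peew'
k=7: add t[1]='q' → 'peewq'
k=8: add t[2]='h' → 'peewqh'
k=9: add t[3]='i' → 'peewqhi'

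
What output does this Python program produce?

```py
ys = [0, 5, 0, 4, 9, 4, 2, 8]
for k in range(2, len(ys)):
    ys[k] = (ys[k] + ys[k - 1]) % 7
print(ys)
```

[0, 5, 5, 2, 4, 1, 3, 4]

k=2: ys[2] = (0+5)%7 = 5 → [0, 5, 5, 4, 9, 4, 2, 8]
k=3: ys[3] = (4+5)%7 = 2 → [0, 5, 5, 2, 9, 4, 2, 8]
k=4: ys[4] = (9+2)%7 = 4 → [0, 5, 5, 2, 4, 4, 2, 8]
k=5: ys[5] = (4+4)%7 = 1 → [0, 5, 5, 2, 4, 1, 2, 8]
k=6: ys[6] = (2+1)%7 = 3 → [0, 5, 5, 2, 4, 1, 3, 8]
k=7: ys[7] = (8+3)%7 = 4 → [0, 5, 5, 2, 4, 1, 3, 4]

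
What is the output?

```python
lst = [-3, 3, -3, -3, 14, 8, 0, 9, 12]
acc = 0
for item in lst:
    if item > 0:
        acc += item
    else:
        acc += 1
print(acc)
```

50

item=-3: not >0, acc = 0+1 = 1
item=3: >0, acc = 1+3 = 4
item=-3: not >0, acc = 4+1 = 5
item=-3: not >0, acc = 5+1 = 6
item=14: >0, acc = 6+14 = 20
item=8: >0, acc = 20+8 = 28
item=0: not >0, acc = 28+1 = 29
item=9: >0, acc = 29+9 = 38
item=12: >0, acc = 38+12 = 50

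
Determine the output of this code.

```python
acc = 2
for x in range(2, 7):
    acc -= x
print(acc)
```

x=2: acc = 2-2 = 0
x=3: acc = 0-3 = -3
x=4: acc = (-3)-4 = -7
x=5: acc = (-7)-5 = -12
x=6: acc = (-12)-6 = -18

-18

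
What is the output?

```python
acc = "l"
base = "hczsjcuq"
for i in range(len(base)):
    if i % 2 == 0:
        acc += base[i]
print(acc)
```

i=0: add 'h' → 'lh'
i=1: skip
i=2: add 'z' → 'lhz'
i=3: skip
i=4: add 'j' → 'lhzj'
i=5: skip
i=6: add 'u' → 'lhzju'
i=7: skip

lhzju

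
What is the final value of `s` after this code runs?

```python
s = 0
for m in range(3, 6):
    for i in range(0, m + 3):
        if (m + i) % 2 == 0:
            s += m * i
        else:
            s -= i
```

m=3,i=0: odd sum, s = 0-0 = 0
m=3,i=1: even sum, s = 0+3 = 3
m=3,i=2: odd sum, s = 3-2 = 1
m=3,i=3: even sum, s = 1+9 = 10
m=3,i=4: odd sum, s = 10-4 = 6
m=3,i=5: even sum, s = 6+15 = 21
m=4,i=0: even sum, s = 21+0 = 21
m=4,i=1: odd sum, s = 21-1 = 20
m=4,i=2: even sum, s = 20+8 = 28
m=4,i=3: odd sum, s = 28-3 = 25
m=4,i=4: even sum, s = 25+16 = 41
m=4,i=5: odd sum, s = 41-5 = 36
m=4,i=6: even sum, s = 36+24 = 60
m=5,i=0: odd sum, s = 60-0 = 60
m=5,i=1: even sum, s = 60+5 = 65
m=5,i=2: odd sum, s = 65-2 = 63
m=5,i=3: even sum, s = 63+15 = 78
m=5,i=4: odd sum, s = 78-4 = 74
m=5,i=5: even sum, s = 74+25 = 99
m=5,i=6: odd sum, s = 99-6 = 93
m=5,i=7: even sum, s = 93+35 = 128

128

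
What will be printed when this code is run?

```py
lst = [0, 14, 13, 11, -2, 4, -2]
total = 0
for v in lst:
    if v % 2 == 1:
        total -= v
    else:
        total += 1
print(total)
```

-19

v=0: not odd, total = 0+1 = 1
v=14: not odd, total = 1+1 = 2
v=13: odd, total = 2-13 = -11
v=11: odd, total = (-11)-11 = -22
v=-2: not odd, total = (-22)+1 = -21
v=4: not odd, total = (-21)+1 = -20
v=-2: not odd, total = (-20)+1 = -19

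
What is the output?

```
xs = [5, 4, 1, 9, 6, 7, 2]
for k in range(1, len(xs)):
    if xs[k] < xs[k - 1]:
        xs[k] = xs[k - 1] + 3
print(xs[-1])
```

23

k=1: 4<5, xs[1] = 5+3 = 8 → [5, 8, 1, 9, 6, 7, 2]
k=2: 1<8, xs[2] = 8+3 = 11 → [5, 8, 11, 9, 6, 7, 2]
k=3: 9<11, xs[3] = 11+3 = 14 → [5, 8, 11, 14, 6, 7, 2]
k=4: 6<14, xs[4] = 14+3 = 17 → [5, 8, 11, 14, 17, 7, 2]
k=5: 7<17, xs[5] = 17+3 = 20 → [5, 8, 11, 14, 17, 20, 2]
k=6: 2<20, xs[6] = 20+3 = 23 → [5, 8, 11, 14, 17, 20, 23]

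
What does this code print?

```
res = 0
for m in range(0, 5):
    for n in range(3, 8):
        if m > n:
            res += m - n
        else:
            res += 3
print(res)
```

m=0,n=3: not 0>3, res = 0+3 = 3
m=0,n=4: not 0>4, res = 3+3 = 6
m=0,n=5: not 0>5, res = 6+3 = 9
m=0,n=6: not 0>6, res = 9+3 = 12
m=0,n=7: not 0>7, res = 12+3 = 15
m=1,n=3: not 1>3, res = 15+3 = 18
m=1,n=4: not 1>4, res = 18+3 = 21
m=1,n=5: not 1>5, res = 21+3 = 24
m=1,n=6: not 1>6, res = 24+3 = 27
m=1,n=7: not 1>7, res = 27+3 = 30
m=2,n=3: not 2>3, res = 30+3 = 33
m=2,n=4: not 2>4, res = 33+3 = 36
m=2,n=5: not 2>5, res = 36+3 = 39
m=2,n=6: not 2>6, res = 39+3 = 42
m=2,n=7: not 2>7, res = 42+3 = 45
m=3,n=3: not 3>3, res = 45+3 = 48
m=3,n=4: not 3>4, res = 48+3 = 51
m=3,n=5: not 3>5, res = 51+3 = 54
m=3,n=6: not 3>6, res = 54+3 = 57
m=3,n=7: not 3>7, res = 57+3 = 60
m=4,n=3: 4>3, res = 60+1 = 61
m=4,n=4: not 4>4, res = 61+3 = 64
m=4,n=5: not 4>5, res = 64+3 = 67
m=4,n=6: not 4>6, res = 67+3 = 70
m=4,n=7: not 4>7, res = 70+3 = 73

73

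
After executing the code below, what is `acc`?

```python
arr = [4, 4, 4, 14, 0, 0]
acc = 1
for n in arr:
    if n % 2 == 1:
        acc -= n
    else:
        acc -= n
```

-25

n=4: not odd, acc = 1-4 = -3
n=4: not odd, acc = (-3)-4 = -7
n=4: not odd, acc = (-7)-4 = -11
n=14: not odd, acc = (-11)-14 = -25
n=0: not odd, acc = (-25)-0 = -25
n=0: not odd, acc = (-25)-0 = -25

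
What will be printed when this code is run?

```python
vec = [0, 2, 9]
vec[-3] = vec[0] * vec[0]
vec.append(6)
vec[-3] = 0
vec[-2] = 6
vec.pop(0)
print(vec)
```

[0, 6, 6]

vec[-3] = vec[0]*vec[0] = 0*0 = 0 → [0, 2, 9]
append 6 → [0, 2, 9, 6]
vec[-3] = 0 → [0, 0, 9, 6]
vec[-2] = 6 → [0, 0, 6, 6]
pop(0) removes 0 → [0, 6, 6]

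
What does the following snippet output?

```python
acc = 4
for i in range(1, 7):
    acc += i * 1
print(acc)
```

25

i=1: acc = 4+1*1 = 5
i=2: acc = 5+2*1 = 7
i=3: acc = 7+3*1 = 10
i=4: acc = 10+4*1 = 14
i=5: acc = 14+5*1 = 19
i=6: acc = 19+6*1 = 25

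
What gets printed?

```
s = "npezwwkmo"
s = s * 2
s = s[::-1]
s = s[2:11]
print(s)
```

repeat ×2 → 'npezwwkmonpezwwkmo'
reverse → 'omkwwzepnomkwwzepn'
slice [2:11] → 'kwwzepnom'

kwwzepnom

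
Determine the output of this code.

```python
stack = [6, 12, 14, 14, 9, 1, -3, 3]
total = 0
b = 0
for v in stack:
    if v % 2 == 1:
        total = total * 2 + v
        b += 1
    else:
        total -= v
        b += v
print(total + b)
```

v=6: not odd, total = 0-6 = -6; b=6
v=12: not odd, total = (-6)-12 = -18; b=18
v=14: not odd, total = (-18)-14 = -32; b=32
v=14: not odd, total = (-32)-14 = -46; b=46
v=9: odd, total = (-46)*2+9 = -83; b=47
v=1: odd, total = (-83)*2+1 = -165; b=48
v=-3: odd, total = (-165)*2+(-3) = -333; b=49
v=3: odd, total = (-333)*2+3 = -663; b=50
total+b = (-663)+50 = -613

-613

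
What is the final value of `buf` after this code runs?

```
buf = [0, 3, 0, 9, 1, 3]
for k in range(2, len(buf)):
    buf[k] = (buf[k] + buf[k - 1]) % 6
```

k=2: buf[2] = (0+3)%6 = 3 → [0, 3, 3, 9, 1, 3]
k=3: buf[3] = (9+3)%6 = 0 → [0, 3, 3, 0, 1, 3]
k=4: buf[4] = (1+0)%6 = 1 → [0, 3, 3, 0, 1, 3]
k=5: buf[5] = (3+1)%6 = 4 → [0, 3, 3, 0, 1, 4]

[0, 3, 3, 0, 1, 4]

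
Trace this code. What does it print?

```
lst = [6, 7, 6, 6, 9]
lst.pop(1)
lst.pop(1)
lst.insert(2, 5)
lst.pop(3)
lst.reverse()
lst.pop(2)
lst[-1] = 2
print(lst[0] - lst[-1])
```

3

pop(1) removes 7 → [6, 6, 6, 9]
pop(1) removes 6 → [6, 6, 9]
insert 5 at 2 → [6, 6, 5, 9]
pop(3) removes 9 → [6, 6, 5]
reverse → [5, 6, 6]
pop(2) removes 6 → [5, 6]
lst[-1] = 2 → [5, 2]
lst[0]-lst[-1] = 5-2 = 3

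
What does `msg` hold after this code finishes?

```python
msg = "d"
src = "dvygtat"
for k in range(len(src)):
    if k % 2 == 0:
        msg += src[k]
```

k=0: add 'd' → 'dd'
k=1: skip
k=2: add 'y' → 'ddy'
k=3: skip
k=4: add 't' → 'ddyt'
k=5: skip
k=6: add 't' → 'ddytt'

'ddytt'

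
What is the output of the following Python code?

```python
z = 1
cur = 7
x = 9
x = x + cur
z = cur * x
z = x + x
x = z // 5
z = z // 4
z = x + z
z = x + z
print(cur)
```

7

x = 9+7 = 16
z = 7*16 = 112
z = 16+16 = 32
x = 32//5 = 6
z = 32//4 = 8
z = 6+8 = 14
z = 6+14 = 20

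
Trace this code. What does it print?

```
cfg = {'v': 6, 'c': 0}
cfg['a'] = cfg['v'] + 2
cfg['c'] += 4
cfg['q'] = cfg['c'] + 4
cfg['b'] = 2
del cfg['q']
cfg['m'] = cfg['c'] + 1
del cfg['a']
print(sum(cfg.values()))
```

17

cfg['a'] = cfg['v']+2 = 8 → {'v': 6, 'c': 0, 'a': 8}
cfg['c'] = 0+4 = 4 → {'v': 6, 'c': 4, 'a': 8}
cfg['q'] = cfg['c']+4 = 8 → {'v': 6, 'c': 4, 'a': 8, 'q': 8}
cfg['b'] = 2 → {'v': 6, 'c': 4, 'a': 8, 'q': 8, 'b': 2}
del 'q' → {'v': 6, 'c': 4, 'a': 8, 'b': 2}
cfg['m'] = cfg['c']+1 = 5 → {'v': 6, 'c': 4, 'a': 8, 'b': 2, 'm': 5}
del 'a' → {'v': 6, 'c': 4, 'b': 2, 'm': 5}
sum of values = 17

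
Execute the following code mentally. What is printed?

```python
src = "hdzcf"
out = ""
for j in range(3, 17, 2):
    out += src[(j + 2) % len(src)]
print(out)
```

j=3: add src[0]='h' → 'h'
j=5: add src[2]='z' → 'hz'
j=7: add src[4]='f' → 'hzf'
j=9: add src[1]='d' → 'hzfd'
j=11: add src[3]='c' → 'hzfdc'
j=13: add src[0]='h' → 'hzfdch'
j=15: add src[2]='z' → 'hzfdchz'

hzfdchz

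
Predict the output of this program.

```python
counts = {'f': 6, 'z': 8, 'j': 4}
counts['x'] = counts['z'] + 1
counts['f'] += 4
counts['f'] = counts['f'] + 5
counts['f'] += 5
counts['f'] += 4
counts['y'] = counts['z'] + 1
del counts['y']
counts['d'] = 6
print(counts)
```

counts['x'] = counts['z']+1 = 9 → {'f': 6, 'z': 8, 'j': 4, 'x': 9}
counts['f'] = 6+4 = 10 → {'f': 10, 'z': 8, 'j': 4, 'x': 9}
counts['f'] = counts['f']+5 = 15 → {'f': 15, 'z': 8, 'j': 4, 'x': 9}
counts['f'] = 15+5 = 20 → {'f': 20, 'z': 8, 'j': 4, 'x': 9}
counts['f'] = 20+4 = 24 → {'f': 24, 'z': 8, 'j': 4, 'x': 9}
counts['y'] = counts['z']+1 = 9 → {'f': 24, 'z': 8, 'j': 4, 'x': 9, 'y': 9}
del 'y' → {'f': 24, 'z': 8, 'j': 4, 'x': 9}
counts['d'] = 6 → {'f': 24, 'z': 8, 'j': 4, 'x': 9, 'd': 6}

{'f': 24, 'z': 8, 'j': 4, 'x': 9, 'd': 6}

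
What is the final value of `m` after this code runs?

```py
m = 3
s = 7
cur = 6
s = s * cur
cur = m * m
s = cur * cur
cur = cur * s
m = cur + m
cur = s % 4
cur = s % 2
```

s = 7*6 = 42
cur = 3*3 = 9
s = 9*9 = 81
cur = 9*81 = 729
m = 729+3 = 732
cur = 81%4 = 1
cur = 81%2 = 1

732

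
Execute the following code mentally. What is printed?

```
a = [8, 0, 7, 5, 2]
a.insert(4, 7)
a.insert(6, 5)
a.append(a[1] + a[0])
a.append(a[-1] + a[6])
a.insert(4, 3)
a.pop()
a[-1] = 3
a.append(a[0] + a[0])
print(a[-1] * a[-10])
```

insert 7 at 4 → [8, 0, 7, 5, 7, 2]
insert 5 at 6 → [8, 0, 7, 5, 7, 2, 5]
append a[1]+a[0] = 0+8 = 8 → [8, 0, 7, 5, 7, 2, 5, 8]
append a[-1]+a[6] = 8+5 = 13 → [8, 0, 7, 5, 7, 2, 5, 8, 13]
insert 3 at 4 → [8, 0, 7, 5, 3, 7, 2, 5, 8, 13]
pop() removes 13 → [8, 0, 7, 5, 3, 7, 2, 5, 8]
a[-1] = 3 → [8, 0, 7, 5, 3, 7, 2, 5, 3]
append a[0]+a[0] = 8+8 = 16 → [8, 0, 7, 5, 3, 7, 2, 5, 3, 16]
a[-1]*a[-10] = 16*8 = 128

128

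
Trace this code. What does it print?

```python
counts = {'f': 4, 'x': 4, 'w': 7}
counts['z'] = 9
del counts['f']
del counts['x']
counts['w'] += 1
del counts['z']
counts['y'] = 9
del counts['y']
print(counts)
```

{'w': 8}

counts['z'] = 9 → {'f': 4, 'x': 4, 'w': 7, 'z': 9}
del 'f' → {'x': 4, 'w': 7, 'z': 9}
del 'x' → {'w': 7, 'z': 9}
counts['w'] = 7+1 = 8 → {'w': 8, 'z': 9}
del 'z' → {'w': 8}
counts['y'] = 9 → {'w': 8, 'y': 9}
del 'y' → {'w': 8}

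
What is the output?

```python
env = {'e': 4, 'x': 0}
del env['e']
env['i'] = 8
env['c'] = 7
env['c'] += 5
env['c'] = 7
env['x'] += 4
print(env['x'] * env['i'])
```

del 'e' → {'x': 0}
env['i'] = 8 → {'x': 0, 'i': 8}
env['c'] = 7 → {'x': 0, 'i': 8, 'c': 7}
env['c'] = 7+5 = 12 → {'x': 0, 'i': 8, 'c': 12}
env['c'] = 7 → {'x': 0, 'i': 8, 'c': 7}
env['x'] = 0+4 = 4 → {'x': 4, 'i': 8, 'c': 7}
env['x']*env['i'] = 4*8 = 32

32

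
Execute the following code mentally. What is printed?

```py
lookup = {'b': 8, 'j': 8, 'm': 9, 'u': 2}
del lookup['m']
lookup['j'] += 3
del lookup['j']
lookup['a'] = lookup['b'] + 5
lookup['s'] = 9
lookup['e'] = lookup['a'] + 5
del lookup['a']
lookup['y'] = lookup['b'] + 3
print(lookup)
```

del 'm' → {'b': 8, 'j': 8, 'u': 2}
lookup['j'] = 8+3 = 11 → {'b': 8, 'j': 11, 'u': 2}
del 'j' → {'b': 8, 'u': 2}
lookup['a'] = lookup['b']+5 = 13 → {'b': 8, 'u': 2, 'a': 13}
lookup['s'] = 9 → {'b': 8, 'u': 2, 'a': 13, 's': 9}
lookup['e'] = lookup['a']+5 = 18 → {'b': 8, 'u': 2, 'a': 13, 's': 9, 'e': 18}
del 'a' → {'b': 8, 'u': 2, 's': 9, 'e': 18}
lookup['y'] = lookup['b']+3 = 11 → {'b': 8, 'u': 2, 's': 9, 'e': 18, 'y': 11}

{'b': 8, 'u': 2, 's': 9, 'e': 18, 'y': 11}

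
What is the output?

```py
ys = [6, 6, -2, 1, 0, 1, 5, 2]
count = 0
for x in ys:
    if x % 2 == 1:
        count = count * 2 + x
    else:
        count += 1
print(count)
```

x=6: not odd, count = 0+1 = 1
x=6: not odd, count = 1+1 = 2
x=-2: not odd, count = 2+1 = 3
x=1: odd, count = 3*2+1 = 7
x=0: not odd, count = 7+1 = 8
x=1: odd, count = 8*2+1 = 17
x=5: odd, count = 17*2+5 = 39
x=2: not odd, count = 39+1 = 40

40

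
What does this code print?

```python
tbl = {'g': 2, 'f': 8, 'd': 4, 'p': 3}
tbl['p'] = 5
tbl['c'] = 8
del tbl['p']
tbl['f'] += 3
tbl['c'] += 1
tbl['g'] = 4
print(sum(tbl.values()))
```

tbl['p'] = 5 → {'g': 2, 'f': 8, 'd': 4, 'p': 5}
tbl['c'] = 8 → {'g': 2, 'f': 8, 'd': 4, 'p': 5, 'c': 8}
del 'p' → {'g': 2, 'f': 8, 'd': 4, 'c': 8}
tbl['f'] = 8+3 = 11 → {'g': 2, 'f': 11, 'd': 4, 'c': 8}
tbl['c'] = 8+1 = 9 → {'g': 2, 'f': 11, 'd': 4, 'c': 9}
tbl['g'] = 4 → {'g': 4, 'f': 11, 'd': 4, 'c': 9}
sum of values = 28

28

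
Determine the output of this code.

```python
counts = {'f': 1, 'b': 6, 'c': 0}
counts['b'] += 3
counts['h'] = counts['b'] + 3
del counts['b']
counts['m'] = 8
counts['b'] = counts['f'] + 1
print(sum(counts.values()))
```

counts['b'] = 6+3 = 9 → {'f': 1, 'b': 9, 'c': 0}
counts['h'] = counts['b']+3 = 12 → {'f': 1, 'b': 9, 'c': 0, 'h': 12}
del 'b' → {'f': 1, 'c': 0, 'h': 12}
counts['m'] = 8 → {'f': 1, 'c': 0, 'h': 12, 'm': 8}
counts['b'] = counts['f']+1 = 2 → {'f': 1, 'c': 0, 'h': 12, 'm': 8, 'b': 2}
sum of values = 23

23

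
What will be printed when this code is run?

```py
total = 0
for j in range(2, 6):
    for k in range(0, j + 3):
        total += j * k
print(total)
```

289

j=2,k=0: total = 0+0 = 0
j=2,k=1: total = 0+2 = 2
j=2,k=2: total = 2+4 = 6
j=2,k=3: total = 6+6 = 12
j=2,k=4: total = 12+8 = 20
j=3,k=0: total = 20+0 = 20
j=3,k=1: total = 20+3 = 23
j=3,k=2: total = 23+6 = 29
j=3,k=3: total = 29+9 = 38
j=3,k=4: total = 38+12 = 50
j=3,k=5: total = 50+15 = 65
j=4,k=0: total = 65+0 = 65
j=4,k=1: total = 65+4 = 69
j=4,k=2: total = 69+8 = 77
j=4,k=3: total = 77+12 = 89
j=4,k=4: total = 89+16 = 105
j=4,k=5: total = 105+20 = 125
j=4,k=6: total = 125+24 = 149
j=5,k=0: total = 149+0 = 149
j=5,k=1: total = 149+5 = 154
j=5,k=2: total = 154+10 = 164
j=5,k=3: total = 164+15 = 179
j=5,k=4: total = 179+20 = 199
j=5,k=5: total = 199+25 = 224
j=5,k=6: total = 224+30 = 254
j=5,k=7: total = 254+35 = 289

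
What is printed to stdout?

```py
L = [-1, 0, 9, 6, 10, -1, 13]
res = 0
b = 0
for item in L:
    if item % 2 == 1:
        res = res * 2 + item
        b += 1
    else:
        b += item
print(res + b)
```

item=-1: odd, res = 0*2+(-1) = -1; b=1
item=0: not odd; b=1
item=9: odd, res = (-1)*2+9 = 7; b=2
item=6: not odd; b=8
item=10: not odd; b=18
item=-1: odd, res = 7*2+(-1) = 13; b=19
item=13: odd, res = 13*2+13 = 39; b=20
res+b = 39+20 = 59

59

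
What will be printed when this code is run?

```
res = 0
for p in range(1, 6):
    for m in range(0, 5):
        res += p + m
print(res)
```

p=1,m=0: res = 0+1 = 1
p=1,m=1: res = 1+2 = 3
p=1,m=2: res = 3+3 = 6
p=1,m=3: res = 6+4 = 10
p=1,m=4: res = 10+5 = 15
p=2,m=0: res = 15+2 = 17
p=2,m=1: res = 17+3 = 20
p=2,m=2: res = 20+4 = 24
p=2,m=3: res = 24+5 = 29
p=2,m=4: res = 29+6 = 35
p=3,m=0: res = 35+3 = 38
p=3,m=1: res = 38+4 = 42
p=3,m=2: res = 42+5 = 47
p=3,m=3: res = 47+6 = 53
p=3,m=4: res = 53+7 = 60
p=4,m=0: res = 60+4 = 64
p=4,m=1: res = 64+5 = 69
p=4,m=2: res = 69+6 = 75
p=4,m=3: res = 75+7 = 82
p=4,m=4: res = 82+8 = 90
p=5,m=0: res = 90+5 = 95
p=5,m=1: res = 95+6 = 101
p=5,m=2: res = 101+7 = 108
p=5,m=3: res = 108+8 = 116
p=5,m=4: res = 116+9 = 125

125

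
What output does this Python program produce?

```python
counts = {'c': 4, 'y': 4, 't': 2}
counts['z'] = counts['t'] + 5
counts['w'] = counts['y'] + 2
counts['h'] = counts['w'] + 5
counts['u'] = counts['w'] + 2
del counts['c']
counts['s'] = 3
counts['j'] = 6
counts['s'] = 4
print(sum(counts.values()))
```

counts['z'] = counts['t']+5 = 7 → {'c': 4, 'y': 4, 't': 2, 'z': 7}
counts['w'] = counts['y']+2 = 6 → {'c': 4, 'y': 4, 't': 2, 'z': 7, 'w': 6}
counts['h'] = counts['w']+5 = 11 → {'c': 4, 'y': 4, 't': 2, 'z': 7, 'w': 6, 'h': 11}
counts['u'] = counts['w']+2 = 8 → {'c': 4, 'y': 4, 't': 2, 'z': 7, 'w': 6, 'h': 11, 'u': 8}
del 'c' → {'y': 4, 't': 2, 'z': 7, 'w': 6, 'h': 11, 'u': 8}
counts['s'] = 3 → {'y': 4, 't': 2, 'z': 7, 'w': 6, 'h': 11, 'u': 8, 's': 3}
counts['j'] = 6 → {'y': 4, 't': 2, 'z': 7, 'w': 6, 'h': 11, 'u': 8, 's': 3, 'j': 6}
counts['s'] = 4 → {'y': 4, 't': 2, 'z': 7, 'w': 6, 'h': 11, 'u': 8, 's': 4, 'j': 6}
sum of values = 48

48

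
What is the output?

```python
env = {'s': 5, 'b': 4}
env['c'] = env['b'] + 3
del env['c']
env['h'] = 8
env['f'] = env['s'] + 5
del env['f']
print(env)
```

{'s': 5, 'b': 4, 'h': 8}

env['c'] = env['b']+3 = 7 → {'s': 5, 'b': 4, 'c': 7}
del 'c' → {'s': 5, 'b': 4}
env['h'] = 8 → {'s': 5, 'b': 4, 'h': 8}
env['f'] = env['s']+5 = 10 → {'s': 5, 'b': 4, 'h': 8, 'f': 10}
del 'f' → {'s': 5, 'b': 4, 'h': 8}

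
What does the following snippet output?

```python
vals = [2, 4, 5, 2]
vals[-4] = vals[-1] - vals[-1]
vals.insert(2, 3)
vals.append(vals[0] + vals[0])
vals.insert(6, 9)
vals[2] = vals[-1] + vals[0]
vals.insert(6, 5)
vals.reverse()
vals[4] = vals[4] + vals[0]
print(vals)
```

[9, 5, 0, 2, 14, 9, 4, 0]

vals[-4] = vals[-1]-vals[-1] = 2-2 = 0 → [0, 4, 5, 2]
insert 3 at 2 → [0, 4, 3, 5, 2]
append vals[0]+vals[0] = 0+0 = 0 → [0, 4, 3, 5, 2, 0]
insert 9 at 6 → [0, 4, 3, 5, 2, 0, 9]
vals[2] = vals[-1]+vals[0] = 9+0 = 9 → [0, 4, 9, 5, 2, 0, 9]
insert 5 at 6 → [0, 4, 9, 5, 2, 0, 5, 9]
reverse → [9, 5, 0, 2, 5, 9, 4, 0]
vals[4] = vals[4]+vals[0] = 5+9 = 14 → [9, 5, 0, 2, 14, 9, 4, 0]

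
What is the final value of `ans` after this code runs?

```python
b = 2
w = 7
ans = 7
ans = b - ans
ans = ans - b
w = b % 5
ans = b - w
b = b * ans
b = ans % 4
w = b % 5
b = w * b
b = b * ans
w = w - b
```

ans = 2-7 = -5
ans = (-5)-2 = -7
w = 2%5 = 2
ans = 2-2 = 0
b = 2*0 = 0
b = 0%4 = 0
w = 0%5 = 0
b = 0*0 = 0
b = 0*0 = 0
w = 0-0 = 0

0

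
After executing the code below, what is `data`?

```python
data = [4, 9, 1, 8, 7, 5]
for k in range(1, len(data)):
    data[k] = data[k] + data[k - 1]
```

[4, 13, 14, 22, 29, 34]

k=1: data[1] = 9+4 = 13 → [4, 13, 1, 8, 7, 5]
k=2: data[2] = 1+13 = 14 → [4, 13, 14, 8, 7, 5]
k=3: data[3] = 8+14 = 22 → [4, 13, 14, 22, 7, 5]
k=4: data[4] = 7+22 = 29 → [4, 13, 14, 22, 29, 5]
k=5: data[5] = 5+29 = 34 → [4, 13, 14, 22, 29, 34]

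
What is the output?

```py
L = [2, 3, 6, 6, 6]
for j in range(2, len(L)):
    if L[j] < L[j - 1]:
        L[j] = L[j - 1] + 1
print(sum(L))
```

j=2: 6>=3, unchanged → [2, 3, 6, 6, 6]
j=3: 6>=6, unchanged → [2, 3, 6, 6, 6]
j=4: 6>=6, unchanged → [2, 3, 6, 6, 6]
sum = 23

23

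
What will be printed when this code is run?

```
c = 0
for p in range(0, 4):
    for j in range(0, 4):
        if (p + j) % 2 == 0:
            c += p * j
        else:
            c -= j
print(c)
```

8

p=0,j=0: even sum, c = 0+0 = 0
p=0,j=1: odd sum, c = 0-1 = -1
p=0,j=2: even sum, c = (-1)+0 = -1
p=0,j=3: odd sum, c = (-1)-3 = -4
p=1,j=0: odd sum, c = (-4)-0 = -4
p=1,j=1: even sum, c = (-4)+1 = -3
p=1,j=2: odd sum, c = (-3)-2 = -5
p=1,j=3: even sum, c = (-5)+3 = -2
p=2,j=0: even sum, c = (-2)+0 = -2
p=2,j=1: odd sum, c = (-2)-1 = -3
p=2,j=2: even sum, c = (-3)+4 = 1
p=2,j=3: odd sum, c = 1-3 = -2
p=3,j=0: odd sum, c = (-2)-0 = -2
p=3,j=1: even sum, c = (-2)+3 = 1
p=3,j=2: odd sum, c = 1-2 = -1
p=3,j=3: even sum, c = (-1)+9 = 8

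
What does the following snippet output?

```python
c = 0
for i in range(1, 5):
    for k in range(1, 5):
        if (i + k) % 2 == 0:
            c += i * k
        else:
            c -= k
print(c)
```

32

i=1,k=1: even sum, c = 0+1 = 1
i=1,k=2: odd sum, c = 1-2 = -1
i=1,k=3: even sum, c = (-1)+3 = 2
i=1,k=4: odd sum, c = 2-4 = -2
i=2,k=1: odd sum, c = (-2)-1 = -3
i=2,k=2: even sum, c = (-3)+4 = 1
i=2,k=3: odd sum, c = 1-3 = -2
i=2,k=4: even sum, c = (-2)+8 = 6
i=3,k=1: even sum, c = 6+3 = 9
i=3,k=2: odd sum, c = 9-2 = 7
i=3,k=3: even sum, c = 7+9 = 16
i=3,k=4: odd sum, c = 16-4 = 12
i=4,k=1: odd sum, c = 12-1 = 11
i=4,k=2: even sum, c = 11+8 = 19
i=4,k=3: odd sum, c = 19-3 = 16
i=4,k=4: even sum, c = 16+16 = 32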